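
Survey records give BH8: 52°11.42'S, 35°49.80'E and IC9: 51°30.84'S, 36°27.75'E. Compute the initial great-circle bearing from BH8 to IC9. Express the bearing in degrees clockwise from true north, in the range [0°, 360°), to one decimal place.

BH8: φ = -52.19033°, λ = +35.83000°
IC9: φ = -51.51400°, λ = +36.46250°
Δλ = 0.6325°
y = sin Δλ · cos φ₂ = 0.006870
x = cos φ₁ sin φ₂ − sin φ₁ cos φ₂ cos Δλ = 0.011774
θ = atan2(y, x) = 30.2624° → 30.2624° (mod 360°)

30.3°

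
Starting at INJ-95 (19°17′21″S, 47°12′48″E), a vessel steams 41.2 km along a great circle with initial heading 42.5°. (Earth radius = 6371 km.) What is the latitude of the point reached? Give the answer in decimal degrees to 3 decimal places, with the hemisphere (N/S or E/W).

INJ-95: φ = -19.28917°, λ = +47.21333°
δ = d/R = 41.2/6371 = 0.006467 rad
φ₂ = arcsin(sin φ₁ cos δ + cos φ₁ sin δ cos θ)
   = arcsin(-0.33034·0.99998 + 0.94386·0.00647·0.73728) = -19.01580°
λ₂ = λ₁ + atan2(sin θ sin δ cos φ₁, cos δ − sin φ₁ sin φ₂) = 47.47810°

19.016°S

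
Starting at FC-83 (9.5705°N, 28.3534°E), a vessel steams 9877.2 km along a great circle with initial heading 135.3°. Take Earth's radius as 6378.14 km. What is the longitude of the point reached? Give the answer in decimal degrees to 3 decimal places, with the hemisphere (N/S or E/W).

δ = d/R = 9877.2/6378.14 = 1.548602 rad
φ₂ = arcsin(sin φ₁ cos δ + cos φ₁ sin δ cos θ)
   = arcsin(0.16626·0.02219 + 0.98608·0.99975·-0.71080) = -44.19032°
λ₂ = λ₁ + atan2(sin θ sin δ cos φ₁, cos δ − sin φ₁ sin φ₂) = 107.09138°

107.091°E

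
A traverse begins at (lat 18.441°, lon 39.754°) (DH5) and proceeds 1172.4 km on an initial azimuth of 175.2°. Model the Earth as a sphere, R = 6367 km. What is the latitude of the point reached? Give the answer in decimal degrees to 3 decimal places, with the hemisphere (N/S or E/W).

δ = d/R = 1172.4/6367 = 0.184137 rad
φ₂ = arcsin(sin φ₁ cos δ + cos φ₁ sin δ cos θ)
   = arcsin(0.31633·0.98309 + 0.94865·0.18310·-0.99649) = 7.92597°
λ₂ = λ₁ + atan2(sin θ sin δ cos φ₁, cos δ − sin φ₁ sin φ₂) = 40.64035°

7.926°N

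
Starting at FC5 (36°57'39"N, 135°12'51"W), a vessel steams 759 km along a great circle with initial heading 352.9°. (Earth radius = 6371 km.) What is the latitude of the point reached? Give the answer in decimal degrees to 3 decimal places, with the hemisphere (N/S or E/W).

FC5: φ = +36.96083°, λ = -135.21417°
δ = d/R = 759/6371 = 0.119134 rad
φ₂ = arcsin(sin φ₁ cos δ + cos φ₁ sin δ cos θ)
   = arcsin(0.60127·0.99291 + 0.79905·0.11885·0.99233) = 43.72892°
λ₂ = λ₁ + atan2(sin θ sin δ cos φ₁, cos δ − sin φ₁ sin φ₂) = -136.37903°

43.729°N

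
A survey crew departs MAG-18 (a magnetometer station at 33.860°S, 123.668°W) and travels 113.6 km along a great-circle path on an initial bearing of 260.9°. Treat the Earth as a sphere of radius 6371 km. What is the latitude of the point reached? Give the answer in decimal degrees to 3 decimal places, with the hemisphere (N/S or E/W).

34.016°S

δ = d/R = 113.6/6371 = 0.017831 rad
φ₂ = arcsin(sin φ₁ cos δ + cos φ₁ sin δ cos θ)
   = arcsin(-0.55717·0.99984 + 0.83040·0.01783·-0.15816) = -34.01560°
λ₂ = λ₁ + atan2(sin θ sin δ cos φ₁, cos δ − sin φ₁ sin φ₂) = -124.88505°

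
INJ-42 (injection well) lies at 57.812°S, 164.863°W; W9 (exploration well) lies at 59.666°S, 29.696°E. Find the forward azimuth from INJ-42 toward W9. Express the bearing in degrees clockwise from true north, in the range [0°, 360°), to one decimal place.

Δλ = -165.4410°
y = sin Δλ · cos φ₂ = -0.126955
x = cos φ₁ sin φ₂ − sin φ₁ cos φ₂ cos Δλ = -0.873463
θ = atan2(y, x) = -171.7301° → 188.2699° (mod 360°)

188.3°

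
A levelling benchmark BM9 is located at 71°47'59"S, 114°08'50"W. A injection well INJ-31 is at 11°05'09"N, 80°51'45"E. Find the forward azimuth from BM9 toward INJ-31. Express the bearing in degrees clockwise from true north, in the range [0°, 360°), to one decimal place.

BM9: φ = -71.79972°, λ = -114.14722°
INJ-31: φ = +11.08583°, λ = +80.86250°
Δλ = -164.9903°
y = sin Δλ · cos φ₂ = -0.254150
x = cos φ₁ sin φ₂ − sin φ₁ cos φ₂ cos Δλ = -0.840381
θ = atan2(y, x) = -163.1735° → 196.8265° (mod 360°)

196.8°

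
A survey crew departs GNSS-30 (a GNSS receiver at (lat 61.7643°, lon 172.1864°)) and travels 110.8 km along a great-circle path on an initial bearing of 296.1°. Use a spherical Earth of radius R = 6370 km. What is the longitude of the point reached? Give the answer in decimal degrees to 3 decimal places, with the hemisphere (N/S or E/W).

δ = d/R = 110.8/6370 = 0.017394 rad
φ₂ = arcsin(sin φ₁ cos δ + cos φ₁ sin δ cos θ)
   = arcsin(0.88101·0.99985 + 0.47310·0.01739·0.43994) = 62.18953°
λ₂ = λ₁ + atan2(sin θ sin δ cos φ₁, cos δ − sin φ₁ sin φ₂) = 170.26784°

170.268°E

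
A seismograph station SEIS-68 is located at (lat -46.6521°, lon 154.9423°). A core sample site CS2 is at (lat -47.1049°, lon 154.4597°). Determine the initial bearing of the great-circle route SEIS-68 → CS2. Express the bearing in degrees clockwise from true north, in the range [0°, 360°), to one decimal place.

215.9°

Δλ = -0.4826°
y = sin Δλ · cos φ₂ = -0.005733
x = cos φ₁ sin φ₂ − sin φ₁ cos φ₂ cos Δλ = -0.007920
θ = atan2(y, x) = -144.1013° → 215.8987° (mod 360°)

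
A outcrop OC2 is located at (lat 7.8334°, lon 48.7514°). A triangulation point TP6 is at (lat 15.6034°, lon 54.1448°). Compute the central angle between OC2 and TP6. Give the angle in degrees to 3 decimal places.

Δφ = 7.7700°,  Δλ = 5.3934°
a = sin²(Δφ/2) + cos φ₁ cos φ₂ sin²(Δλ/2) = 0.006703
c = 2·arcsin(√a) = 0.163924 rad = 9.3922°

9.392°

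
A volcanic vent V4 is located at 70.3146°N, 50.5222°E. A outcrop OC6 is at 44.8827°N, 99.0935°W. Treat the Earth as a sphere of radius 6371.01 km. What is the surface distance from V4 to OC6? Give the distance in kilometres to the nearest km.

6973 km

Δφ = -25.4319°,  Δλ = -149.6157°
a = sin²(Δφ/2) + cos φ₁ cos φ₂ sin²(Δλ/2) = 0.270741
c = 2·arcsin(√a) = 1.094469 rad = 62.7084°
d = R·c = 6371.01 × 1.094469 = 6972.9 km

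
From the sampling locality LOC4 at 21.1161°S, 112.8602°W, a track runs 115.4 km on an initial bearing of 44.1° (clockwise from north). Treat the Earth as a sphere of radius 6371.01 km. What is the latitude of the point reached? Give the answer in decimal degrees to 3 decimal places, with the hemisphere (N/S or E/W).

20.369°S

δ = d/R = 115.4/6371.01 = 0.018113 rad
φ₂ = arcsin(sin φ₁ cos δ + cos φ₁ sin δ cos θ)
   = arcsin(-0.36026·0.99984 + 0.93285·0.01811·0.71813) = -20.36909°
λ₂ = λ₁ + atan2(sin θ sin δ cos φ₁, cos δ − sin φ₁ sin φ₂) = -112.08982°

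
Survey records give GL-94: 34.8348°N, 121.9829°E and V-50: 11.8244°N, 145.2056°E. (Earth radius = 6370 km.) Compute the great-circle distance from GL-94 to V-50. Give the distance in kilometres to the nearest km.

3469 km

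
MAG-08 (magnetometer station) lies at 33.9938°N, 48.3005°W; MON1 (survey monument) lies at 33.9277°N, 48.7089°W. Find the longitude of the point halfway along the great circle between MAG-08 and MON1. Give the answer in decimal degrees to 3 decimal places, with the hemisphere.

48.505°W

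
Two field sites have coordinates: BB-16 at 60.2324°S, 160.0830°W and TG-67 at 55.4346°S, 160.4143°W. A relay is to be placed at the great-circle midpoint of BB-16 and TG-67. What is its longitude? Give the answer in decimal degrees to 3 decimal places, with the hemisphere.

160.260°W

Bx = cos φ₂ cos Δλ = 0.567337,  By = cos φ₂ sin Δλ = -0.003281
φₘ = atan2(sin φ₁ + sin φ₂, √((cos φ₁ + Bx)² + By²)) = -57.83361°
λₘ = λ₁ + atan2(By, cos φ₁ + Bx) = -160.25968°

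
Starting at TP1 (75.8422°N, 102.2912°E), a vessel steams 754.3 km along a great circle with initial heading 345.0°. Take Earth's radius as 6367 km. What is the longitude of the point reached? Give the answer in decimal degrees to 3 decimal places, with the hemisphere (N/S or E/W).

δ = d/R = 754.3/6367 = 0.118470 rad
φ₂ = arcsin(sin φ₁ cos δ + cos φ₁ sin δ cos θ)
   = arcsin(0.96963·0.99299 + 0.24459·0.11819·0.96593) = 82.20239°
λ₂ = λ₁ + atan2(sin θ sin δ cos φ₁, cos δ − sin φ₁ sin φ₂) = 89.26059°

89.261°E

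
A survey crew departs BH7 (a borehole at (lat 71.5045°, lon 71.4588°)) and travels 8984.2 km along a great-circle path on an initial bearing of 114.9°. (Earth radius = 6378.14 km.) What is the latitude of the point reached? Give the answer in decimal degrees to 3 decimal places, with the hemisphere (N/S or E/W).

δ = d/R = 8984.2/6378.14 = 1.408592 rad
φ₂ = arcsin(sin φ₁ cos δ + cos φ₁ sin δ cos θ)
   = arcsin(0.94835·0.16149 + 0.31723·0.98687·-0.42104) = 1.22279°
λ₂ = λ₁ + atan2(sin θ sin δ cos φ₁, cos δ − sin φ₁ sin φ₂) = 135.01117°

1.223°N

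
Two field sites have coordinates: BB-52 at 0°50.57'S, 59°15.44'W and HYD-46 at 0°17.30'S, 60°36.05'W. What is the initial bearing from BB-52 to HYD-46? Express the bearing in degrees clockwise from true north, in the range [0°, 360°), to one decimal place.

BB-52: φ = -0.84283°, λ = -59.25733°
HYD-46: φ = -0.28833°, λ = -60.60083°
Δλ = -1.3435°
y = sin Δλ · cos φ₂ = -0.023446
x = cos φ₁ sin φ₂ − sin φ₁ cos φ₂ cos Δλ = 0.009674
θ = atan2(y, x) = -67.5793° → 292.4207° (mod 360°)

292.4°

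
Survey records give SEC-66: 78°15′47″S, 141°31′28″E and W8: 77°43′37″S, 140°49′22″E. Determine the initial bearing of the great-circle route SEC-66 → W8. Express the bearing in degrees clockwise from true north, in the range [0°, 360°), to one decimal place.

SEC-66: φ = -78.26306°, λ = +141.52444°
W8: φ = -77.72694°, λ = +140.82278°
Δλ = -0.7017°
y = sin Δλ · cos φ₂ = -0.002603
x = cos φ₁ sin φ₂ − sin φ₁ cos φ₂ cos Δλ = 0.009341
θ = atan2(y, x) = -15.5719° → 344.4281° (mod 360°)

344.4°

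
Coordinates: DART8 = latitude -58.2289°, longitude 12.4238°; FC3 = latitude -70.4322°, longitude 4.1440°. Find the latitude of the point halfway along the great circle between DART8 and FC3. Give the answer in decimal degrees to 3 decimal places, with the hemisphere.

64.386°S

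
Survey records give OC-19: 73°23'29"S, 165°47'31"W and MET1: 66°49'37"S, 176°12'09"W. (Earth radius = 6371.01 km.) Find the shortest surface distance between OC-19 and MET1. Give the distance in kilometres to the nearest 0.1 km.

826.7 km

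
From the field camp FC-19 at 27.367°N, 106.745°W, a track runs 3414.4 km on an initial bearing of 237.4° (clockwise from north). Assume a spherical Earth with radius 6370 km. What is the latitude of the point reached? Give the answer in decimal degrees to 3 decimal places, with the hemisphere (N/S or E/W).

δ = d/R = 3414.4/6370 = 0.536013 rad
φ₂ = arcsin(sin φ₁ cos δ + cos φ₁ sin δ cos θ)
   = arcsin(0.45969·0.85975 + 0.88808·0.51071·-0.53877) = 8.67658°
λ₂ = λ₁ + atan2(sin θ sin δ cos φ₁, cos δ − sin φ₁ sin φ₂) = -132.54502°

8.677°N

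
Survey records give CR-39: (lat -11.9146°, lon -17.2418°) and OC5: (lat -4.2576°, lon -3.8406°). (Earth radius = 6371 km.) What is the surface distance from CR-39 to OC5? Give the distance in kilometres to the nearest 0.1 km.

1702.3 km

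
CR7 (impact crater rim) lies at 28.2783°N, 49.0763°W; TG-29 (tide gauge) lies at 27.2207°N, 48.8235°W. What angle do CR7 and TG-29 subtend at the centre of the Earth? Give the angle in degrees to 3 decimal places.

1.081°

Δφ = -1.0576°,  Δλ = 0.2528°
a = sin²(Δφ/2) + cos φ₁ cos φ₂ sin²(Δλ/2) = 0.000089
c = 2·arcsin(√a) = 0.018867 rad = 1.0810°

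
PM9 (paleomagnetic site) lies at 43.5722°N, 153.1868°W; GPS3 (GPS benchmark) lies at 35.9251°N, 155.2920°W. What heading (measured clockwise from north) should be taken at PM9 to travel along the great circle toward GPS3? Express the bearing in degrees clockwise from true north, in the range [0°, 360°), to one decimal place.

192.6°

Δλ = -2.1052°
y = sin Δλ · cos φ₂ = -0.029747
x = cos φ₁ sin φ₂ − sin φ₁ cos φ₂ cos Δλ = -0.132694
θ = atan2(y, x) = -167.3645° → 192.6355° (mod 360°)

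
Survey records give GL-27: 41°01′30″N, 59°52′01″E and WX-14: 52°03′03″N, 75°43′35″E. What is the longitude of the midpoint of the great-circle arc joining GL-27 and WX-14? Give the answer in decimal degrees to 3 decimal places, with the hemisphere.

GL-27: φ = +41.02500°, λ = +59.86694°
WX-14: φ = +52.05083°, λ = +75.72639°
Bx = cos φ₂ cos Δλ = 0.591554,  By = cos φ₂ sin Δλ = 0.168056
φₘ = atan2(sin φ₁ + sin φ₂, √((cos φ₁ + Bx)² + By²)) = 46.80982°
λₘ = λ₁ + atan2(By, cos φ₁ + Bx) = 66.98395°

66.984°E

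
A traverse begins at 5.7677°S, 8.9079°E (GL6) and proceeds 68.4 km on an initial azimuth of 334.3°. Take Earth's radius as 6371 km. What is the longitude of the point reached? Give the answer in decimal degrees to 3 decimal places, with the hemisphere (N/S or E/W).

8.640°E

δ = d/R = 68.4/6371 = 0.010736 rad
φ₂ = arcsin(sin φ₁ cos δ + cos φ₁ sin δ cos θ)
   = arcsin(-0.10050·0.99994 + 0.99494·0.01074·0.90108) = -5.21335°
λ₂ = λ₁ + atan2(sin θ sin δ cos φ₁, cos δ − sin φ₁ sin φ₂) = 8.64004°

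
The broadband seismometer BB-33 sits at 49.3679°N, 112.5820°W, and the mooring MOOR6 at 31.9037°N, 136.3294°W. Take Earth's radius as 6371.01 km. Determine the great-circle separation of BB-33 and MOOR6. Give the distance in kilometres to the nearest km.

2768 km

Δφ = -17.4642°,  Δλ = -23.7474°
a = sin²(Δφ/2) + cos φ₁ cos φ₂ sin²(Δλ/2) = 0.046452
c = 2·arcsin(√a) = 0.434462 rad = 24.8928°
d = R·c = 6371.01 × 0.434462 = 2768.0 km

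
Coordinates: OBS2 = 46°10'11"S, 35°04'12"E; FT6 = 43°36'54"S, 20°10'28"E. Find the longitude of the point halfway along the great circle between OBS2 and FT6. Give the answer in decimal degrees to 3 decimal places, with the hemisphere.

OBS2: φ = -46.16972°, λ = +35.07000°
FT6: φ = -43.61500°, λ = +20.17444°
Bx = cos φ₂ cos Δλ = 0.699662,  By = cos φ₂ sin Δλ = -0.186108
φₘ = atan2(sin φ₁ + sin φ₂, √((cos φ₁ + Bx)² + By²)) = -45.13496°
λₘ = λ₁ + atan2(By, cos φ₁ + Bx) = 27.45584°

27.456°E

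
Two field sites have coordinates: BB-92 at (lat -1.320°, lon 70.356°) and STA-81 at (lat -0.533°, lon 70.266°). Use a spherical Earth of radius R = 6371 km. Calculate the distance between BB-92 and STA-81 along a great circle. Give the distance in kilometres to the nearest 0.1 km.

88.1 km

Δφ = 0.7870°,  Δλ = -0.0900°
a = sin²(Δφ/2) + cos φ₁ cos φ₂ sin²(Δλ/2) = 0.000048
c = 2·arcsin(√a) = 0.013825 rad = 0.7921°
d = R·c = 6371 × 0.013825 = 88.1 km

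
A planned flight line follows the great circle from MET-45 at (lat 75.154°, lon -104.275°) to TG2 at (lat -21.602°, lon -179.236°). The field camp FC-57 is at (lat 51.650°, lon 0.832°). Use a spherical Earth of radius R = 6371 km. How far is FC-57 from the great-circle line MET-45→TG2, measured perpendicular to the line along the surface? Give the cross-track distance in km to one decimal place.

δ₁₃ = central angle MET-45→FC-57 = 0.771848 rad  (haversine)
θ₁₃ = bearing MET-45→FC-57 = 59.189°,  θ₁₂ = bearing MET-45→TG2 = 249.960°
dₓₜ = R·arcsin(sin δ₁₃ · sin(θ₁₃ − θ₁₂)) = 6371·arcsin(0.69746·sin(-190.771°)) = 832.798 km
|dₓₜ| = 832.798 km

832.8 km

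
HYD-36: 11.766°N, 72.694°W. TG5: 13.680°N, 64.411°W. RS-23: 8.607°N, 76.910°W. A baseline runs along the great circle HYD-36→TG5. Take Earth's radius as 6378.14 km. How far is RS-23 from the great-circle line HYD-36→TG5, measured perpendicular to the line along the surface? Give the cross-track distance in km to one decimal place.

δ₁₃ = central angle HYD-36→RS-23 = 0.091013 rad  (haversine)
θ₁₃ = bearing HYD-36→RS-23 = 233.107°,  θ₁₂ = bearing HYD-36→TG5 = 75.782°
dₓₜ = R·arcsin(sin δ₁₃ · sin(θ₁₃ − θ₁₂)) = 6378.14·arcsin(0.09089·sin(157.325°)) = 223.516 km
|dₓₜ| = 223.516 km

223.5 km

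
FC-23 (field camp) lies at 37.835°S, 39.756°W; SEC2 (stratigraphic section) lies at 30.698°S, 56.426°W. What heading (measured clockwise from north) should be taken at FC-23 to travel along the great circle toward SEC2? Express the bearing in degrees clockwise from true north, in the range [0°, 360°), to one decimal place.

Δλ = -16.6700°
y = sin Δλ · cos φ₂ = -0.246661
x = cos φ₁ sin φ₂ − sin φ₁ cos φ₂ cos Δλ = 0.102076
θ = atan2(y, x) = -67.5188° → 292.4812° (mod 360°)

292.5°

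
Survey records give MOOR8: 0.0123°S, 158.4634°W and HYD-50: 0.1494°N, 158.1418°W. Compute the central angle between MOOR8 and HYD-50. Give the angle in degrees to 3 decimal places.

0.360°

Δφ = 0.1617°,  Δλ = 0.3216°
a = sin²(Δφ/2) + cos φ₁ cos φ₂ sin²(Δλ/2) = 0.000010
c = 2·arcsin(√a) = 0.006283 rad = 0.3600°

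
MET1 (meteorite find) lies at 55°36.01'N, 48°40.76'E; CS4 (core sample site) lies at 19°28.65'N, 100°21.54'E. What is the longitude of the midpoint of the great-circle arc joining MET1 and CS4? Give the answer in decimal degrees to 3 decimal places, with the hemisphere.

81.438°E

MET1: φ = +55.60017°, λ = +48.67933°
CS4: φ = +19.47750°, λ = +100.35900°
Bx = cos φ₂ cos Δλ = 0.584573,  By = cos φ₂ sin Δλ = 0.739658
φₘ = atan2(sin φ₁ + sin φ₂, √((cos φ₁ + Bx)² + By²)) = 40.28294°
λₘ = λ₁ + atan2(By, cos φ₁ + Bx) = 81.43817°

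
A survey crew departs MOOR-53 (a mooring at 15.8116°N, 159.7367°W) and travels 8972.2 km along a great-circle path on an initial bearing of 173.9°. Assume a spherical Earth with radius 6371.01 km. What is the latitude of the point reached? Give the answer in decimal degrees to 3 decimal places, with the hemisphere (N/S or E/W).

δ = d/R = 8972.2/6371.01 = 1.408285 rad
φ₂ = arcsin(sin φ₁ cos δ + cos φ₁ sin δ cos θ)
   = arcsin(0.27248·0.16180 + 0.96216·0.98682·-0.99434) = -64.16121°
λ₂ = λ₁ + atan2(sin θ sin δ cos φ₁, cos δ − sin φ₁ sin φ₂) = -145.81465°

64.161°S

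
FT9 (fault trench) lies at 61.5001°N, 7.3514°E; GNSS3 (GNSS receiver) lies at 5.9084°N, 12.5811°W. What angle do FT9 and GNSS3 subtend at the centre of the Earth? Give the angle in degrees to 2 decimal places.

Δφ = -55.5917°,  Δλ = -19.9325°
a = sin²(Δφ/2) + cos φ₁ cos φ₂ sin²(Δλ/2) = 0.231673
c = 2·arcsin(√a) = 1.004329 rad = 57.5438°

57.54°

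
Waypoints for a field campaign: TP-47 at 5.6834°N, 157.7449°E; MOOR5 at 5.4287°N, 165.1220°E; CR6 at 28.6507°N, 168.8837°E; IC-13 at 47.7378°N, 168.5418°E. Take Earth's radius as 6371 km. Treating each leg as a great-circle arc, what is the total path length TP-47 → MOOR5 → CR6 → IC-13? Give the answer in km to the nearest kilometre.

TP-47→MOOR5: c = 0.128226 rad, d = 816.93 km
MOOR5→CR6: c = 0.410048 rad, d = 2612.41 km
CR6→IC-13: c = 0.333165 rad, d = 2122.59 km
Total = 816.93 + 2612.41 + 2122.59 = 5551.93 km

5552 km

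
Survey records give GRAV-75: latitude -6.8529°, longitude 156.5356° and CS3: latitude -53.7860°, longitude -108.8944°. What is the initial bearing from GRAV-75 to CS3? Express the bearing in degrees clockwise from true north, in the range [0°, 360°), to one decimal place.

143.9°

Δλ = 94.5700°
y = sin Δλ · cos φ₂ = 0.588925
x = cos φ₁ sin φ₂ − sin φ₁ cos φ₂ cos Δλ = -0.806669
θ = atan2(y, x) = 143.8679° → 143.8679° (mod 360°)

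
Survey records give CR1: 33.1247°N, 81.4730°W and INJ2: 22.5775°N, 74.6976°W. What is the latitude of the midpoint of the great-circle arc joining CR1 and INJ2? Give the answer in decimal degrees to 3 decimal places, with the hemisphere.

27.892°N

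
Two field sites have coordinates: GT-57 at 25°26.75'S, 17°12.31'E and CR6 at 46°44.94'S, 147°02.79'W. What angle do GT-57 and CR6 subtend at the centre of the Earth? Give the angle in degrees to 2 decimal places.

106.41°

GT-57: φ = -25.44583°, λ = +17.20517°
CR6: φ = -46.74900°, λ = -147.04650°
Δφ = -21.3032°,  Δλ = -164.2517°
a = sin²(Δφ/2) + cos φ₁ cos φ₂ sin²(Δλ/2) = 0.641278
c = 2·arcsin(√a) = 1.857254 rad = 106.4128°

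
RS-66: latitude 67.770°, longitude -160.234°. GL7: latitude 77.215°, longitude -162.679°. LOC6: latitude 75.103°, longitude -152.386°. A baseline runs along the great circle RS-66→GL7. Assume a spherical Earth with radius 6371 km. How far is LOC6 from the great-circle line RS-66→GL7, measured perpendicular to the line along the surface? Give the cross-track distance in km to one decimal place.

270.8 km

δ₁₃ = central angle RS-66→LOC6 = 0.134935 rad  (haversine)
θ₁₃ = bearing RS-66→LOC6 = 15.126°,  θ₁₂ = bearing RS-66→GL7 = 356.711°
dₓₜ = R·arcsin(sin δ₁₃ · sin(θ₁₃ − θ₁₂)) = 6371·arcsin(0.13453·sin(-341.585°)) = 270.822 km
|dₓₜ| = 270.822 km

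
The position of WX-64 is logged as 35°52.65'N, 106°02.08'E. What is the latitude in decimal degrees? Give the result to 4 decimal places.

35.8775°N

35° + 52.65′/60 = 35 + 0.87750 = 35.8775°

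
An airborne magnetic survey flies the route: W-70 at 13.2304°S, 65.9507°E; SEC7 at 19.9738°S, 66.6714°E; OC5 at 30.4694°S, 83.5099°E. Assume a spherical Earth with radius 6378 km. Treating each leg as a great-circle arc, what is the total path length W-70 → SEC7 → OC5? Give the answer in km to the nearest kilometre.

W-70→SEC7: c = 0.118309 rad, d = 754.58 km
SEC7→OC5: c = 0.322210 rad, d = 2055.06 km
Total = 754.58 + 2055.06 = 2809.63 km

2810 km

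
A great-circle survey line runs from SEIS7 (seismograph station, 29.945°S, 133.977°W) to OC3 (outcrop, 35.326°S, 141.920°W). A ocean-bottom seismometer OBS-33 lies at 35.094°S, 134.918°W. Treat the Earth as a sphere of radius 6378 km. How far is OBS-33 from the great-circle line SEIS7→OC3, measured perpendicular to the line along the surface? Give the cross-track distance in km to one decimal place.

δ₁₃ = central angle SEIS7→OBS-33 = 0.090926 rad  (haversine)
θ₁₃ = bearing SEIS7→OBS-33 = 188.510°,  θ₁₂ = bearing SEIS7→OC3 = 229.093°
dₓₜ = R·arcsin(sin δ₁₃ · sin(θ₁₃ − θ₁₂)) = 6378·arcsin(0.09080·sin(-40.583°)) = -376.970 km
|dₓₜ| = 376.970 km

377.0 km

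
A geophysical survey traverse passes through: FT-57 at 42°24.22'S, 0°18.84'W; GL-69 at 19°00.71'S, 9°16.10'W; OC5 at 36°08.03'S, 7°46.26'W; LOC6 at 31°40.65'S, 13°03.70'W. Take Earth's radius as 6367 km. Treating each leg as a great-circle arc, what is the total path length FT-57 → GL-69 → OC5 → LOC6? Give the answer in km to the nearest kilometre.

FT-57: φ = -42.40367°, λ = -0.31400°
GL-69: φ = -19.01183°, λ = -9.26833°
OC5: φ = -36.13383°, λ = -7.77100°
LOC6: φ = -31.67750°, λ = -13.06167°
FT-57→GL-69: c = 0.429191 rad, d = 2732.66 km
GL-69→OC5: c = 0.299720 rad, d = 1908.31 km
OC5→LOC6: c = 0.109153 rad, d = 694.98 km
Total = 2732.66 + 1908.31 + 694.98 = 5335.95 km

5336 km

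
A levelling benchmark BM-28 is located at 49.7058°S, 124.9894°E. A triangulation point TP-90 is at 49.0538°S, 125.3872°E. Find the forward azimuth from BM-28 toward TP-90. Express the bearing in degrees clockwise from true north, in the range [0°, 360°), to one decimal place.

21.8°

Δλ = 0.3978°
y = sin Δλ · cos φ₂ = 0.004550
x = cos φ₁ sin φ₂ − sin φ₁ cos φ₂ cos Δλ = 0.011367
θ = atan2(y, x) = 21.8149° → 21.8149° (mod 360°)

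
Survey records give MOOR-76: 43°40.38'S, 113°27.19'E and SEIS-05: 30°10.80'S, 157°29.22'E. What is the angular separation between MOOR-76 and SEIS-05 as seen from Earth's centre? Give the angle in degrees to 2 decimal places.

MOOR-76: φ = -43.67300°, λ = +113.45317°
SEIS-05: φ = -30.18000°, λ = +157.48700°
Δφ = 13.4930°,  Δλ = 44.0338°
a = sin²(Δφ/2) + cos φ₁ cos φ₂ sin²(Δλ/2) = 0.101671
c = 2·arcsin(√a) = 0.649049 rad = 37.1878°

37.19°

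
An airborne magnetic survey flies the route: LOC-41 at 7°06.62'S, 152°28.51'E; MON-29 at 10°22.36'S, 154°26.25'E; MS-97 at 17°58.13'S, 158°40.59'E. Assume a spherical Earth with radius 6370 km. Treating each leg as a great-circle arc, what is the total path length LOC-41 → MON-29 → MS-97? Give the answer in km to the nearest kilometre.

1382 km

LOC-41: φ = -7.11033°, λ = +152.47517°
MON-29: φ = -10.37267°, λ = +154.43750°
MS-97: φ = -17.96883°, λ = +158.67650°
LOC-41→MON-29: c = 0.066239 rad, d = 421.94 km
MON-29→MS-97: c = 0.150710 rad, d = 960.02 km
Total = 421.94 + 960.02 = 1381.96 km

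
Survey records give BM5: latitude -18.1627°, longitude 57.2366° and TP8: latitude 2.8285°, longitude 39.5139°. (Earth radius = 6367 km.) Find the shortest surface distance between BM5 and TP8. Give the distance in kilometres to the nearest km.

Δφ = 20.9912°,  Δλ = -17.7227°
a = sin²(Δφ/2) + cos φ₁ cos φ₂ sin²(Δλ/2) = 0.055702
c = 2·arcsin(√a) = 0.476521 rad = 27.3027°
d = R·c = 6367 × 0.476521 = 3034.0 km

3034 km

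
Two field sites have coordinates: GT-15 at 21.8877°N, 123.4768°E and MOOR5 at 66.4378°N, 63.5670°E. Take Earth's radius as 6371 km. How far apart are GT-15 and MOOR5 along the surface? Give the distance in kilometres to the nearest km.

6466 km

Δφ = 44.5501°,  Δλ = -59.9098°
a = sin²(Δφ/2) + cos φ₁ cos φ₂ sin²(Δλ/2) = 0.236161
c = 2·arcsin(√a) = 1.014932 rad = 58.1513°
d = R·c = 6371 × 1.014932 = 6466.1 km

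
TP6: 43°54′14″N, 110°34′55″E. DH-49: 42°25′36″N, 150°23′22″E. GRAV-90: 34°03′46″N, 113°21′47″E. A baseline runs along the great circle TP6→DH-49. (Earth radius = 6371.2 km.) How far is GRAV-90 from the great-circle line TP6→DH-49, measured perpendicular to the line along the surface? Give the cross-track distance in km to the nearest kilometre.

1119 km

TP6: φ = +43.90389°, λ = +110.58194°
DH-49: φ = +42.42667°, λ = +150.38944°
GRAV-90: φ = +34.06278°, λ = +113.36306°
δ₁₃ = central angle TP6→GRAV-90 = 0.175825 rad  (haversine)
θ₁₃ = bearing TP6→GRAV-90 = 166.715°,  θ₁₂ = bearing TP6→DH-49 = 78.882°
dₓₜ = R·arcsin(sin δ₁₃ · sin(θ₁₃ − θ₁₂)) = 6371.2·arcsin(0.17492·sin(87.833°)) = 1119.410 km
|dₓₜ| = 1119.410 km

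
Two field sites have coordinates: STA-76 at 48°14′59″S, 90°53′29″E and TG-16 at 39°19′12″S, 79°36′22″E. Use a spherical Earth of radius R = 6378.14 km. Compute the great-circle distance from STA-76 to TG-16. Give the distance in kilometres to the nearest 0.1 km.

STA-76: φ = -48.24972°, λ = +90.89139°
TG-16: φ = -39.32000°, λ = +79.60611°
Δφ = 8.9297°,  Δλ = -11.2853°
a = sin²(Δφ/2) + cos φ₁ cos φ₂ sin²(Δλ/2) = 0.011040
c = 2·arcsin(√a) = 0.210535 rad = 12.0628°
d = R·c = 6378.14 × 0.210535 = 1342.8 km

1342.8 km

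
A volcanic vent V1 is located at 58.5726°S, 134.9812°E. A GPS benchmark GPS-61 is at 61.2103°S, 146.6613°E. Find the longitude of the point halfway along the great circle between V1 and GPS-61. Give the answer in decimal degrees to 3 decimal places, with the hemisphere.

140.589°E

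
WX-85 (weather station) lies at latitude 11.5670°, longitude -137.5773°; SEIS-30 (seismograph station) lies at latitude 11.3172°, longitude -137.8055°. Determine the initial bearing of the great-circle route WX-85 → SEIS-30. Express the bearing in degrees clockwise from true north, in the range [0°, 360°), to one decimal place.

Δλ = -0.2282°
y = sin Δλ · cos φ₂ = -0.003905
x = cos φ₁ sin φ₂ − sin φ₁ cos φ₂ cos Δλ = -0.004358
θ = atan2(y, x) = -138.1368° → 221.8632° (mod 360°)

221.9°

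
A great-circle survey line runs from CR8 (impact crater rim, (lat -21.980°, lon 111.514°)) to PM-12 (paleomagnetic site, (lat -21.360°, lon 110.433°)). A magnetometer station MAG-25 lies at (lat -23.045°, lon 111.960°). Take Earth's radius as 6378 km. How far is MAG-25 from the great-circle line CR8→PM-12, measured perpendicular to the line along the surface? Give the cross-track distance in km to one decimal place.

77.3 km

δ₁₃ = central angle CR8→MAG-25 = 0.019930 rad  (haversine)
θ₁₃ = bearing CR8→MAG-25 = 158.935°,  θ₁₂ = bearing CR8→PM-12 = 301.481°
dₓₜ = R·arcsin(sin δ₁₃ · sin(θ₁₃ − θ₁₂)) = 6378·arcsin(0.01993·sin(-142.546°)) = -77.299 km
|dₓₜ| = 77.299 km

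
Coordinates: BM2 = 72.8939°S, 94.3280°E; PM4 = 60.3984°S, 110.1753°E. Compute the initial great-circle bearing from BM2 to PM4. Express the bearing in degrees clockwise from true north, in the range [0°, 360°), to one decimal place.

34.2°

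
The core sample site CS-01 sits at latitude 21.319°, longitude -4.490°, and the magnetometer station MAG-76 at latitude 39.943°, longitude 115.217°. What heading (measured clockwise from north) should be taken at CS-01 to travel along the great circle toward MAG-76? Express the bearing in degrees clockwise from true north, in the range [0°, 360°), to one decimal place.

Δλ = 119.7070°
y = sin Δλ · cos φ₂ = 0.665919
x = cos φ₁ sin φ₂ − sin φ₁ cos φ₂ cos Δλ = 0.736223
θ = atan2(y, x) = 42.1296° → 42.1296° (mod 360°)

42.1°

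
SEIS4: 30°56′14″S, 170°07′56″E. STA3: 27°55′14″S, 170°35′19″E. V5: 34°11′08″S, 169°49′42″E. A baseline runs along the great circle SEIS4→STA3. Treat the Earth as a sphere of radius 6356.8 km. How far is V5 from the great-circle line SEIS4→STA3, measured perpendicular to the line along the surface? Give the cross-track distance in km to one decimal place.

20.1 km

SEIS4: φ = -30.93722°, λ = +170.13222°
STA3: φ = -27.92056°, λ = +170.58861°
V5: φ = -34.18556°, λ = +169.82833°
δ₁₃ = central angle SEIS4→V5 = 0.056870 rad  (haversine)
θ₁₃ = bearing SEIS4→V5 = 184.427°,  θ₁₂ = bearing SEIS4→STA3 = 7.620°
dₓₜ = R·arcsin(sin δ₁₃ · sin(θ₁₃ − θ₁₂)) = 6356.8·arcsin(0.05684·sin(176.808°)) = 20.122 km
|dₓₜ| = 20.122 km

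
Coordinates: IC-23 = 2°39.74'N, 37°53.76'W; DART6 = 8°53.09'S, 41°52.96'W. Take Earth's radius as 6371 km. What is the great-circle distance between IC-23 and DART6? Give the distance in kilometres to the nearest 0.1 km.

IC-23: φ = +2.66233°, λ = -37.89600°
DART6: φ = -8.88483°, λ = -41.88267°
Δφ = -11.5472°,  Δλ = -3.9867°
a = sin²(Δφ/2) + cos φ₁ cos φ₂ sin²(Δλ/2) = 0.011314
c = 2·arcsin(√a) = 0.213137 rad = 12.2119°
d = R·c = 6371 × 0.213137 = 1357.9 km

1357.9 km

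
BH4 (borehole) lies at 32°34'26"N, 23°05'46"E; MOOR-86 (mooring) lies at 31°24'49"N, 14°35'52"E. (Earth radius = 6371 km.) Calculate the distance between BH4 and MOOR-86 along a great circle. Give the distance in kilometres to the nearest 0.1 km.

811.5 km

BH4: φ = +32.57389°, λ = +23.09611°
MOOR-86: φ = +31.41361°, λ = +14.59778°
Δφ = -1.1603°,  Δλ = -8.4983°
a = sin²(Δφ/2) + cos φ₁ cos φ₂ sin²(Δλ/2) = 0.004051
c = 2·arcsin(√a) = 0.127377 rad = 7.2982°
d = R·c = 6371 × 0.127377 = 811.5 km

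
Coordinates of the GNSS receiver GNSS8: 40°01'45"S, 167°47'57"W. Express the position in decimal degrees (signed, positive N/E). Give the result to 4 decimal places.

-40.0292°, -167.7992°

lat: 40.0292° S → -40.0292°
lon: 167.7992° W → -167.7992°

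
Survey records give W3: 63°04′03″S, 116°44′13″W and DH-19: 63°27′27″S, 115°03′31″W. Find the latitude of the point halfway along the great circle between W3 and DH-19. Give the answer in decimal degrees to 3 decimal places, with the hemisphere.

W3: φ = -63.06750°, λ = -116.73694°
DH-19: φ = -63.45750°, λ = -115.05861°
Bx = cos φ₂ cos Δλ = 0.446670,  By = cos φ₂ sin Δλ = 0.013088
φₘ = atan2(sin φ₁ + sin φ₂, √((cos φ₁ + Bx)² + By²)) = -63.26497°
λₘ = λ₁ + atan2(By, cos φ₁ + Bx) = -115.90345°

63.265°S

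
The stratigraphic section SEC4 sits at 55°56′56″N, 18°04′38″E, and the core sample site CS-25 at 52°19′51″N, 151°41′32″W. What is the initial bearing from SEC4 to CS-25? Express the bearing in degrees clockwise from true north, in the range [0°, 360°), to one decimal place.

SEC4: φ = +55.94889°, λ = +18.07722°
CS-25: φ = +52.33083°, λ = -151.69222°
Δλ = -169.7694°
y = sin Δλ · cos φ₂ = -0.108537
x = cos φ₁ sin φ₂ − sin φ₁ cos φ₂ cos Δλ = 0.941487
θ = atan2(y, x) = -6.5762° → 353.4238° (mod 360°)

353.4°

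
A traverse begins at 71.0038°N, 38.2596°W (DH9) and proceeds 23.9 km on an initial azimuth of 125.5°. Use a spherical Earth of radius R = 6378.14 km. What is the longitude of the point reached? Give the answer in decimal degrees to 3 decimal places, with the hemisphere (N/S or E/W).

37.726°W

δ = d/R = 23.9/6378.14 = 0.003747 rad
φ₂ = arcsin(sin φ₁ cos δ + cos φ₁ sin δ cos θ)
   = arcsin(0.94554·0.99999 + 0.32551·0.00375·-0.58070) = 70.87836°
λ₂ = λ₁ + atan2(sin θ sin δ cos φ₁, cos δ − sin φ₁ sin φ₂) = -37.72601°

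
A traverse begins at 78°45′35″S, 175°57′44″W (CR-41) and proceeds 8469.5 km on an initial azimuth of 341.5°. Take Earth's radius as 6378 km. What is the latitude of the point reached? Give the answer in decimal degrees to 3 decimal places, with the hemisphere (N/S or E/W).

CR-41: φ = -78.75972°, λ = -175.96222°
δ = d/R = 8469.5/6378 = 1.327924 rad
φ₂ = arcsin(sin φ₁ cos δ + cos φ₁ sin δ cos θ)
   = arcsin(-0.98082·0.24049 + 0.19492·0.97065·0.94832) = -3.23622°
λ₂ = λ₁ + atan2(sin θ sin δ cos φ₁, cos δ − sin φ₁ sin φ₂) = 166.06988°

3.236°S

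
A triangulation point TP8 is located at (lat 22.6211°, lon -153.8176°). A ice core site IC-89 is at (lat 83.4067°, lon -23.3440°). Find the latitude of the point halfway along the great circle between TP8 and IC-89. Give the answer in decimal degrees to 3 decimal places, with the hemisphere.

Bx = cos φ₂ cos Δλ = -0.074530,  By = cos φ₂ sin Δλ = 0.087345
φₘ = atan2(sin φ₁ + sin φ₂, √((cos φ₁ + Bx)² + By²)) = 58.24168°
λₘ = λ₁ + atan2(By, cos φ₁ + Bx) = -147.94052°

58.242°N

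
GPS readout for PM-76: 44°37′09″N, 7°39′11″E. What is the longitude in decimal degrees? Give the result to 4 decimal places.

7.6531°E

7° + 39′/60 + 11″/3600 = 7 + 0.65000 + 0.00306 = 7.6531°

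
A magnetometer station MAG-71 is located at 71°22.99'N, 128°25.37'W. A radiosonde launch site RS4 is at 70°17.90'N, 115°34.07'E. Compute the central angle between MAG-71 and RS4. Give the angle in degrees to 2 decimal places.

MAG-71: φ = +71.38317°, λ = -128.42283°
RS4: φ = +70.29833°, λ = +115.56783°
Δφ = -1.0848°,  Δλ = -116.0093°
a = sin²(Δφ/2) + cos φ₁ cos φ₂ sin²(Δλ/2) = 0.077498
c = 2·arcsin(√a) = 0.564223 rad = 32.3276°

32.33°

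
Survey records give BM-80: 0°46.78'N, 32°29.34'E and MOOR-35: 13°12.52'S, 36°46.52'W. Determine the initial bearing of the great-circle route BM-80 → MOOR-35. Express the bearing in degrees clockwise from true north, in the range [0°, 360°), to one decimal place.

255.6°

BM-80: φ = +0.77967°, λ = +32.48900°
MOOR-35: φ = -13.20867°, λ = -36.77533°
Δλ = -69.2643°
y = sin Δλ · cos φ₂ = -0.910482
x = cos φ₁ sin φ₂ − sin φ₁ cos φ₂ cos Δλ = -0.233167
θ = atan2(y, x) = -104.3643° → 255.6357° (mod 360°)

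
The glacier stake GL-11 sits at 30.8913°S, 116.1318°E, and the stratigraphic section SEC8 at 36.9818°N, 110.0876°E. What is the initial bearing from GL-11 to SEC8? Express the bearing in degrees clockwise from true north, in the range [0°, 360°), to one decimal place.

354.8°

Δλ = -6.0442°
y = sin Δλ · cos φ₂ = -0.084113
x = cos φ₁ sin φ₂ − sin φ₁ cos φ₂ cos Δλ = 0.924072
θ = atan2(y, x) = -5.2010° → 354.7990° (mod 360°)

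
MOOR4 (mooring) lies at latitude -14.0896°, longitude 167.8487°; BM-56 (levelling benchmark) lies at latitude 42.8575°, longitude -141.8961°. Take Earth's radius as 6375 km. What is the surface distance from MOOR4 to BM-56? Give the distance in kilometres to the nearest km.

Δφ = 56.9471°,  Δλ = 50.2552°
a = sin²(Δφ/2) + cos φ₁ cos φ₂ sin²(Δλ/2) = 0.355497
c = 2·arcsin(√a) = 1.277607 rad = 73.2015°
d = R·c = 6375 × 1.277607 = 8144.7 km

8145 km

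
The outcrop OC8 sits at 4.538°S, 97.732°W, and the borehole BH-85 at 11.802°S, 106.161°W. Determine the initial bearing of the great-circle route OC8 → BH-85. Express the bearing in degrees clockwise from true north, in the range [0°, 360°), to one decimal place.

228.4°

Δλ = -8.4290°
y = sin Δλ · cos φ₂ = -0.143485
x = cos φ₁ sin φ₂ − sin φ₁ cos φ₂ cos Δλ = -0.127278
θ = atan2(y, x) = -131.5745° → 228.4255° (mod 360°)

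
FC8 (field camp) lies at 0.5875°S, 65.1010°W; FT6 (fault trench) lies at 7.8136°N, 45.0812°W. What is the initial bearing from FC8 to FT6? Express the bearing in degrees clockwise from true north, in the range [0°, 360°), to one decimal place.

Δλ = 20.0198°
y = sin Δλ · cos φ₂ = 0.339166
x = cos φ₁ sin φ₂ − sin φ₁ cos φ₂ cos Δλ = 0.145488
θ = atan2(y, x) = 66.7827° → 66.7827° (mod 360°)

66.8°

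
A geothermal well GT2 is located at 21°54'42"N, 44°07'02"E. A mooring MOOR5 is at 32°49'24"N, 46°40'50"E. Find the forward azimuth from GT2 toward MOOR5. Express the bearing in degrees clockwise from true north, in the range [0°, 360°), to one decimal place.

GT2: φ = +21.91167°, λ = +44.11722°
MOOR5: φ = +32.82333°, λ = +46.68056°
Δλ = 2.5633°
y = sin Δλ · cos φ₂ = 0.037583
x = cos φ₁ sin φ₂ − sin φ₁ cos φ₂ cos Δλ = 0.189609
θ = atan2(y, x) = 11.2116° → 11.2116° (mod 360°)

11.2°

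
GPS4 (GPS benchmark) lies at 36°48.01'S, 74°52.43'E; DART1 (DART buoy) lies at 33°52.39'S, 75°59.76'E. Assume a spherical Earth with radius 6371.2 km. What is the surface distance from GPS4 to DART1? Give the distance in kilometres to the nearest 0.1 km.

341.0 km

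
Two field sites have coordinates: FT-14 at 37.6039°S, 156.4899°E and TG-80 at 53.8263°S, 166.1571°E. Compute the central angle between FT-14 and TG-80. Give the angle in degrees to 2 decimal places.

17.53°

Δφ = -16.2224°,  Δλ = 9.6672°
a = sin²(Δφ/2) + cos φ₁ cos φ₂ sin²(Δλ/2) = 0.023228
c = 2·arcsin(√a) = 0.306006 rad = 17.5329°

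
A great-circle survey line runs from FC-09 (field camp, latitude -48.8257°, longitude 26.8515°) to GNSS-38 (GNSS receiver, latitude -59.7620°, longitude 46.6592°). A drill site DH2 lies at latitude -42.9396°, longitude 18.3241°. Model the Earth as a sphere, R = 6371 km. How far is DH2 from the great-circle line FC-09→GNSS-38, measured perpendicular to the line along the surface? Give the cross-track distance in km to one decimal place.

153.7 km

δ₁₃ = central angle FC-09→DH2 = 0.145733 rad  (haversine)
θ₁₃ = bearing FC-09→DH2 = 311.624°,  θ₁₂ = bearing FC-09→GNSS-38 = 141.187°
dₓₜ = R·arcsin(sin δ₁₃ · sin(θ₁₃ − θ₁₂)) = 6371·arcsin(0.14522·sin(170.437°)) = 153.713 km
|dₓₜ| = 153.713 km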